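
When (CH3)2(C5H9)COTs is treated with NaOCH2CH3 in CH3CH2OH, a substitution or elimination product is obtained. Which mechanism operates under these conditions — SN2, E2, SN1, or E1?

Conditions: a strong base with a tertiary substrate bearing a β-hydrogen.
These conditions are the textbook signature of the E2 pathway.
A strong (often hindered) base removes a β-H in concert with loss of the leaving group — bimolecular elimination.

E2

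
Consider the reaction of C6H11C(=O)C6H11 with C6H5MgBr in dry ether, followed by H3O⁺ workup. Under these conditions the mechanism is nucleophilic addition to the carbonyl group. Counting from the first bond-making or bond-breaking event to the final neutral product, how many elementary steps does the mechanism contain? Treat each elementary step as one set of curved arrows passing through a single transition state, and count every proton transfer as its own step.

Step 1: Nucleophilic addition: the carbanion-like carbon of C6H5MgBr adds to the carbonyl carbon, pushing the π(C=O) electron pair onto oxygen and giving a tetrahedral alkoxide.
Step 2: On H3O⁺ workup the alkoxide oxygen is protonated, giving an alcohol.
Total: 2 elementary steps.

2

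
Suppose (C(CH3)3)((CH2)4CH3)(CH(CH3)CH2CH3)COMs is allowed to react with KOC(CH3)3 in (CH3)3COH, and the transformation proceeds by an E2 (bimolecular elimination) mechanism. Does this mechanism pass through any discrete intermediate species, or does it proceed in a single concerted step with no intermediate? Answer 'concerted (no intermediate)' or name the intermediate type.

In one step, (CH3)3CO⁻ pulls off a β-proton, the C–O bond cleaves, and a C=C double bond forms between the α- and β-carbons (E2, anti elimination).
All bond changes occur in one transition state; no discrete intermediate is formed.

concerted (no intermediate)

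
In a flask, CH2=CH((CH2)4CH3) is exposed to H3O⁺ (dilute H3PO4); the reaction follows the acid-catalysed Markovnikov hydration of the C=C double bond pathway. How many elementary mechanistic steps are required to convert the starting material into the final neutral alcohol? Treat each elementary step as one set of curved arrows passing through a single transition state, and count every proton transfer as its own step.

3

Step 1: Electrophilic addition begins with the π(C=C) electrons forming a bond to the proton of H3O⁺. Following Markovnikov's rule, the resulting cation is secondary. H2O is released.
(No 1,2-shift: no single shift to an adjacent carbon would give a more stable cation.)
Step 2: Water acts as the nucleophile: an oxygen lone pair bonds to the cationic carbon, giving an oxonium-ion intermediate.
Step 3: Deprotonation of the oxonium ion by a water molecule delivers the neutral alcohol and regenerates the acid catalyst.
Total: 3 elementary steps.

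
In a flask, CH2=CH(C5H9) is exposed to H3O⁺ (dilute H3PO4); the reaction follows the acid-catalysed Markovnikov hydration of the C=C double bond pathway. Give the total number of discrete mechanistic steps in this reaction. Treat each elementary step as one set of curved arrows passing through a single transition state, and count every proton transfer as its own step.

4

Step 1: Protonation of the alkene by H3O⁺: the π bond acts as the nucleophile and picks up H⁺, giving the more stable (Markovnikov) secondary carbocation. H2O is released.
Step 2: A hydride (H with its bonding pair) migrates from the adjacent cyclopentyl carbon to the cationic centre — a 1,2-hydride shift — upgrading the secondary cation to a tertiary one.
Step 3: Water acts as the nucleophile: an oxygen lone pair bonds to the cationic carbon, giving an oxonium-ion intermediate.
Step 4: H2O removes a proton from the oxonium oxygen, regenerating H3O⁺ and giving the neutral alcohol.
Total: 4 elementary steps.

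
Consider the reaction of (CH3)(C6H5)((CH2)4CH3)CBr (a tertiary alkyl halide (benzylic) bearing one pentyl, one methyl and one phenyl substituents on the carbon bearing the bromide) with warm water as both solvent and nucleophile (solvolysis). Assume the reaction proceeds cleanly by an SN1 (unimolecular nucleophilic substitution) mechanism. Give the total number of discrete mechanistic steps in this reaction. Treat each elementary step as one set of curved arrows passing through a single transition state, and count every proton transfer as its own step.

Step 1: Unassisted departure of Br⁻ (taking the C–Br bonding pair) generates a tertiary carbocation.
(No 1,2-shift: no single shift to an adjacent carbon would give a more stable cation.)
Step 2: H2O donates an oxygen lone pair into the empty p orbital of the cation, giving a protonated alcohol (an oxonium ion).
Step 3: A second solvent molecule removes the proton on oxygen, giving the neutral alcohol product.
Total: 3 elementary steps.

3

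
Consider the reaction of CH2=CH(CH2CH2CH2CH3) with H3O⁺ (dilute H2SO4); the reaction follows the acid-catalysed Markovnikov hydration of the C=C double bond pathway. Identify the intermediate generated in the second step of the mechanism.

Step 1: Protonation of the alkene by H3O⁺: the π bond acts as the nucleophile and picks up H⁺, giving the more stable (Markovnikov) secondary carbocation. H2O is released.
Step 2: Nucleophilic capture of the cation by H2O produces the protonated alcohol (an oxonium ion).
After step 2 the species present is an oxonium ion.

oxonium ion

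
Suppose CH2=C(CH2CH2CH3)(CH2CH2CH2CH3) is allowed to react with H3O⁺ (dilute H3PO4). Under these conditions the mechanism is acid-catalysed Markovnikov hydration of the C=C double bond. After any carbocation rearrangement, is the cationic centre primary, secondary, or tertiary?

Step 1: Electrophilic addition begins with the π(C=C) electrons forming a bond to the proton of H3O⁺. Following Markovnikov's rule, the resulting cation is tertiary. H2O is released.
No single 1,2-shift to an adjacent carbon would give a more-substituted cation, so no rearrangement occurs.

tertiary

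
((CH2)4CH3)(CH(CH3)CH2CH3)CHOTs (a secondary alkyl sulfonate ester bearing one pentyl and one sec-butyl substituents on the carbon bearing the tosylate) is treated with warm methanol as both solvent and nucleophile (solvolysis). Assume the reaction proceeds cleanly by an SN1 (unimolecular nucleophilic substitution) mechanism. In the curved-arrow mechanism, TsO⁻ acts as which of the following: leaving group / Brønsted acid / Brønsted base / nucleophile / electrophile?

leaving group

Step 1: Ionisation: the C–O σ-bond cleaves heterolytically; both bonding electrons depart with TsO⁻, leaving a secondary carbocation at the α-carbon.
TsO⁻ departs with both electrons of the breaking σ-bond — that is the definition of a leaving group.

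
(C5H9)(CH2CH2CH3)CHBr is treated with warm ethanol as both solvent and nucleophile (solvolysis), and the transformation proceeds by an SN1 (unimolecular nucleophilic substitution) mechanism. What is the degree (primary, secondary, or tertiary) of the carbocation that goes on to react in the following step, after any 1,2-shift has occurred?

Step 1: Rate-determining heterolysis of the C–Br bond gives Br⁻ and a secondary carbocation.
Step 2: A 1,2-hydride shift from the adjacent cyclopentyl carbon moves the positive charge from the secondary centre to an adjacent carbon, generating a more stable tertiary carbocation.
The cation rearranges from secondary to tertiary via a 1,2-hydride shift from the adjacent cyclopentyl carbon; the tertiary cation is what reacts next.

tertiary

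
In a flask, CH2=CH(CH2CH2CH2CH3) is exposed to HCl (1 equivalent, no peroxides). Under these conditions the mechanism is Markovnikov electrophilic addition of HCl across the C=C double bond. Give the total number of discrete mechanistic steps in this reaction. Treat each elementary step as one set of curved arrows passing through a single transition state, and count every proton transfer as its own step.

2

Step 1: The π electrons of the C=C bond attack a proton of HCl; Markovnikov addition places the new C–H on the less-substituted alkene carbon, so the positive charge ends up on the more-substituted carbon — a secondary carbocation. The H–Cl bond breaks heterolytically, releasing Cl⁻.
(No 1,2-shift: no single shift to an adjacent carbon would give a more stable cation.)
Step 2: Cl⁻ captures the cation: a lone pair on Cl⁻ fills the empty p orbital, producing the alkyl halide product.
Total: 2 elementary steps.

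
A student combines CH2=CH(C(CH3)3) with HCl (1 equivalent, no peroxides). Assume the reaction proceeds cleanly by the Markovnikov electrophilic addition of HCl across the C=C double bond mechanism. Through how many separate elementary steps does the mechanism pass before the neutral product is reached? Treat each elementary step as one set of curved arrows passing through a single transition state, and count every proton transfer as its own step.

Step 1: Electrophilic addition begins with the π(C=C) electrons forming a bond to the proton of HCl. Following Markovnikov's rule, the resulting cation is secondary. The H–Cl bond breaks heterolytically, releasing Cl⁻.
Step 2: A methyl group with its bonding pair migrates from the adjacent tert-butyl carbon to the cationic centre — a 1,2-methyl shift — upgrading the secondary cation to a tertiary one.
Step 3: The Cl⁻ anion donates a lone pair to the carbocation, forming the new C–Cl σ-bond and giving the neutral alkyl halide.
Total: 3 elementary steps.

3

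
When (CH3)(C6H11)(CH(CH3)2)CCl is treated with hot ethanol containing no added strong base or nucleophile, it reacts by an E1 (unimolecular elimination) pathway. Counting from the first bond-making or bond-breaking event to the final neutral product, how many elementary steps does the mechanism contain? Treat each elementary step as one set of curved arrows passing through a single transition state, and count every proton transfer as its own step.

2

Step 1: Ionisation: the C–Cl σ-bond cleaves heterolytically; both bonding electrons depart with Cl⁻, leaving a tertiary carbocation at the α-carbon.
(No 1,2-shift: no single shift to an adjacent carbon would give a more stable cation.)
Step 2: Loss of a β-proton to an ethanol molecule of the solvent: the C–H bonding pair collapses toward the cationic carbon to form the C=C π bond, yielding the alkene.
Total: 2 elementary steps.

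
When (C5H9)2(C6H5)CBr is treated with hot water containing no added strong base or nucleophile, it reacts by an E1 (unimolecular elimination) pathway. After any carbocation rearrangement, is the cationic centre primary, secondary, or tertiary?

tertiary

Step 1: The C–Br bond breaks with both electrons going to the bromide; Br⁻ leaves and a tertiary carbocation remains.
No single 1,2-shift to an adjacent carbon would give a more-substituted cation, so no rearrangement occurs.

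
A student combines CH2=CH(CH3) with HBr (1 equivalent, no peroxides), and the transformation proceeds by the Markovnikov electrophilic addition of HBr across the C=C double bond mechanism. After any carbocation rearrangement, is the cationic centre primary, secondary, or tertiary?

secondary

Step 1: Electrophilic addition begins with the π(C=C) electrons forming a bond to the proton of HBr. Following Markovnikov's rule, the resulting cation is secondary. The H–Br bond breaks heterolytically, releasing Br⁻.
No single 1,2-shift to an adjacent carbon would give a more-substituted cation, so no rearrangement occurs.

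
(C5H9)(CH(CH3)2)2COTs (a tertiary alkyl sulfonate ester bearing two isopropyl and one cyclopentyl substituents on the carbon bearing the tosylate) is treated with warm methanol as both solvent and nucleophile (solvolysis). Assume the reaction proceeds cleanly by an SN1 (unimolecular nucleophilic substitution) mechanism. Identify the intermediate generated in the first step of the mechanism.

tertiary carbocation

Step 1: Unassisted departure of TsO⁻ (taking the C–O bonding pair) generates a tertiary carbocation.
After step 1 the species present is a tertiary carbocation.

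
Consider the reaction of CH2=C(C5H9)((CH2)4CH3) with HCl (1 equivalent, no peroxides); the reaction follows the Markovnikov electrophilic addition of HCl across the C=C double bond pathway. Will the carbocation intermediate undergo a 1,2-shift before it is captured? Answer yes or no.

no

The first-formed carbocation is tertiary.
No single 1,2-shift to an adjacent carbon would produce a more-substituted cation than the one already present, so no rearrangement occurs.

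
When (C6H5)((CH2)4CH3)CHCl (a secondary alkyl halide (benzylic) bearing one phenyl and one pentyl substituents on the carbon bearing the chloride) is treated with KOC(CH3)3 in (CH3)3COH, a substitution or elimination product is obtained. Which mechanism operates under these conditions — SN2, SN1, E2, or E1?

Conditions: a strong/bulky base with a secondary substrate bearing a β-hydrogen.
These conditions are the textbook signature of the E2 pathway.
A strong (often hindered) base removes a β-H in concert with loss of the leaving group — bimolecular elimination.

E2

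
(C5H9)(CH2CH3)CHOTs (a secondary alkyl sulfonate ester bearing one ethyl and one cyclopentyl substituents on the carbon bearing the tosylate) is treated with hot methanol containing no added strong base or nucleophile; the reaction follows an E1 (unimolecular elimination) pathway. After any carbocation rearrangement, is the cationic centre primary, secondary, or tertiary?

Step 1: Rate-determining heterolysis of the C–O bond gives TsO⁻ and a secondary carbocation.
Step 2: A hydride (H with its bonding pair) migrates from the adjacent cyclopentyl carbon to the cationic centre — a 1,2-hydride shift — upgrading the secondary cation to a tertiary one.
The cation rearranges from secondary to tertiary via a 1,2-hydride shift from the adjacent cyclopentyl carbon; the tertiary cation is what reacts next.

tertiary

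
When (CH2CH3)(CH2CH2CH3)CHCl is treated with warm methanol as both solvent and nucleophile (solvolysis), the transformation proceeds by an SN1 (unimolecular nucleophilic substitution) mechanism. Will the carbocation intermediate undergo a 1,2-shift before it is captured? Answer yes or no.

no

The first-formed carbocation is secondary.
No single 1,2-shift to an adjacent carbon would produce a more-substituted cation than the one already present, so no rearrangement occurs.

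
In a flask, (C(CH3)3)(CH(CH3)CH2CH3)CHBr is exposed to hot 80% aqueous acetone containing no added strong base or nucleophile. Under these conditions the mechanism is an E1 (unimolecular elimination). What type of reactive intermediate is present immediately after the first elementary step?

Step 1: The C–Br bond breaks with both electrons going to the bromide; Br⁻ leaves and a secondary carbocation remains.
After step 1 the species present is a secondary carbocation.

secondary carbocation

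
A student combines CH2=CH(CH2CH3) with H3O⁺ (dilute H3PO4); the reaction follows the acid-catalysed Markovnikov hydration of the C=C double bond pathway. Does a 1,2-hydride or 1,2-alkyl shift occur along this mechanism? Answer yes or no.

no

The first-formed carbocation is secondary.
No single 1,2-shift to an adjacent carbon would produce a more-substituted cation than the one already present, so no rearrangement occurs.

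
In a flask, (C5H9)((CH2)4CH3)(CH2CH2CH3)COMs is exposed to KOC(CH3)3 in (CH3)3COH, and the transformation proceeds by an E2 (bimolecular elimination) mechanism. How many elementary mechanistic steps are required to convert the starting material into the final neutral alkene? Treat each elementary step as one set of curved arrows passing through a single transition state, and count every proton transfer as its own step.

Step 1: In one step, (CH3)3CO⁻ pulls off a β-proton, the C–O bond cleaves, and a C=C double bond forms between the α- and β-carbons (E2, anti elimination).
Total: 1 elementary step.

1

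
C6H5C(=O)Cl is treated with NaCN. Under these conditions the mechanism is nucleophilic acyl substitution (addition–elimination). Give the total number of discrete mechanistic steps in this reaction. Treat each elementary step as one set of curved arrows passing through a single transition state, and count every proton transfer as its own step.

2

Step 1: Nucleophilic addition of CN⁻ to the acyl carbon breaks the π(C=O) bond and yields a tetrahedral, anionic intermediate.
Step 2: An oxygen lone pair re-forms the C=O π bond as the C–Cl σ-bond breaks; Cl⁻ is expelled.
Total: 2 elementary steps.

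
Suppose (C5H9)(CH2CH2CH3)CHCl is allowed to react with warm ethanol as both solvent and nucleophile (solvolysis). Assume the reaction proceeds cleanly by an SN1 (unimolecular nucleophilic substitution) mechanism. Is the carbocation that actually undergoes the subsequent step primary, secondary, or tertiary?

tertiary

Step 1: Unassisted departure of Cl⁻ (taking the C–Cl bonding pair) generates a secondary carbocation.
Step 2: A hydride (H with its bonding pair) migrates from the adjacent cyclopentyl carbon to the cationic centre — a 1,2-hydride shift — upgrading the secondary cation to a tertiary one.
The cation rearranges from secondary to tertiary via a 1,2-hydride shift from the adjacent cyclopentyl carbon; the tertiary cation is what reacts next.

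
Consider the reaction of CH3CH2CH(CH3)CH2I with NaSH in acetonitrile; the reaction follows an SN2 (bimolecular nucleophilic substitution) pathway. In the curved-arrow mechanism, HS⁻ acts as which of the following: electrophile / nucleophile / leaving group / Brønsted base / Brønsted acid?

nucleophile

Step 1: HS⁻ attacks the back face of the α-carbon while I⁻ departs with the C–I bonding pair — a single concerted displacement through a pentacoordinate transition state.
HS⁻ donates an electron pair to form a new σ-bond to carbon — it is the nucleophile.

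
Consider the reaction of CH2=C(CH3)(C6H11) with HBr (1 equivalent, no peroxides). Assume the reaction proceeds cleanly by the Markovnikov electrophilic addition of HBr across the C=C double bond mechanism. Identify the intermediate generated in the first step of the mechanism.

tertiary carbocation

Step 1: Protonation of the alkene by HBr: the π bond acts as the nucleophile and picks up H⁺, giving the more stable (Markovnikov) tertiary carbocation. The H–Br bond breaks heterolytically, releasing Br⁻.
After step 1 the species present is a tertiary carbocation.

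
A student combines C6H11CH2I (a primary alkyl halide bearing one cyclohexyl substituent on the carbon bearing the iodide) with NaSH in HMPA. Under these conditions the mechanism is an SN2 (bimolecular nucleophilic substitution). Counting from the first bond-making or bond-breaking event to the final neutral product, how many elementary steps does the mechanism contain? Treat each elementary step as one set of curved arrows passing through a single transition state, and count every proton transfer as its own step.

Step 1: Backside attack by HS⁻ on the carbon bearing the iodide: the new C–S bond forms as the C–I bond breaks, with Walden inversion at carbon.
Total: 1 elementary step.

1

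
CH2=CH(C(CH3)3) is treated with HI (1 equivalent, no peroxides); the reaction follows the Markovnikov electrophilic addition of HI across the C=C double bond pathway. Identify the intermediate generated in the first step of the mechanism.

secondary carbocation

Step 1: The π electrons of the C=C bond attack a proton of HI; Markovnikov addition places the new C–H on the less-substituted alkene carbon, so the positive charge ends up on the more-substituted carbon — a secondary carbocation. The H–I bond breaks heterolytically, releasing I⁻.
After step 1 the species present is a secondary carbocation.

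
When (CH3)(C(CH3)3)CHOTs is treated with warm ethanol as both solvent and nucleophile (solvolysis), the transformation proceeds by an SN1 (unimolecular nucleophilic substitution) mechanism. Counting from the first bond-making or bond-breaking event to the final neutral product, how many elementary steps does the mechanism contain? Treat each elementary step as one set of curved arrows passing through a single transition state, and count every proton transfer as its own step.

Step 1: Rate-determining heterolysis of the C–O bond gives TsO⁻ and a secondary carbocation.
Step 2: A 1,2-methyl shift from the adjacent tert-butyl carbon moves the positive charge from the secondary centre to an adjacent carbon, generating a more stable tertiary carbocation.
Step 3: A lone pair on the oxygen of CH3CH2OH attacks the carbocation, forming a new C–O σ-bond and an oxonium ion.
Step 4: A second solvent molecule removes the proton on oxygen, giving the neutral ether product.
Total: 4 elementary steps.

4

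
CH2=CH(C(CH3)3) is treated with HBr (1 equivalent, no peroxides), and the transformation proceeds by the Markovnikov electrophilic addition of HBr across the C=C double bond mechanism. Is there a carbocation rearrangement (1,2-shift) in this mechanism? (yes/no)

The first-formed carbocation is secondary.
The adjacent tert-butyl carbon has no hydrogen but bears methyl groups; migration of one methyl with its bonding pair (a 1,2-methyl shift) places the charge on a tertiary centre.
Tertiary is more stable than secondary, so the shift occurs.

yes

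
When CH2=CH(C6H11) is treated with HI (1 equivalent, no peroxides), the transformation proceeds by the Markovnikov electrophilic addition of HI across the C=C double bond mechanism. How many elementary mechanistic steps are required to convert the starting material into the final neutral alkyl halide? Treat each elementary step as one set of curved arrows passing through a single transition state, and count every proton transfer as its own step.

3

Step 1: Electrophilic addition begins with the π(C=C) electrons forming a bond to the proton of HI. Following Markovnikov's rule, the resulting cation is secondary. The H–I bond breaks heterolytically, releasing I⁻.
Step 2: Carbocation rearrangement: a 1,2-hydride shift from the adjacent cyclohexyl carbon converts the initially-formed secondary cation into the more stable tertiary cation.
Step 3: The I⁻ anion donates a lone pair to the carbocation, forming the new C–I σ-bond and giving the neutral alkyl halide.
Total: 3 elementary steps.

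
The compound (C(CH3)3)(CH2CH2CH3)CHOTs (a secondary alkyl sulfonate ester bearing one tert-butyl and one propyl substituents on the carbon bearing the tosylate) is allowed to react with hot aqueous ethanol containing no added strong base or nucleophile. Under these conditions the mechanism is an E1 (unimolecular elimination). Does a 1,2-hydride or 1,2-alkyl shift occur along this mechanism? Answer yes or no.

yes

The first-formed carbocation is secondary.
The adjacent tert-butyl carbon has no hydrogen but bears methyl groups; migration of one methyl with its bonding pair (a 1,2-methyl shift) places the charge on a tertiary centre.
Tertiary is more stable than secondary, so the shift occurs.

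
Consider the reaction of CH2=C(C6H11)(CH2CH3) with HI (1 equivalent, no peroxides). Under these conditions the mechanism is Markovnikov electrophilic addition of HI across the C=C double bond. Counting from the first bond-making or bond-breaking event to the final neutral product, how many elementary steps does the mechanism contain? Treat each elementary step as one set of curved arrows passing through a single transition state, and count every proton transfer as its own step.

2

Step 1: Electrophilic addition begins with the π(C=C) electrons forming a bond to the proton of HI. Following Markovnikov's rule, the resulting cation is tertiary. The H–I bond breaks heterolytically, releasing I⁻.
(No 1,2-shift: no single shift to an adjacent carbon would give a more stable cation.)
Step 2: The I⁻ anion donates a lone pair to the carbocation, forming the new C–I σ-bond and giving the neutral alkyl halide.
Total: 2 elementary steps.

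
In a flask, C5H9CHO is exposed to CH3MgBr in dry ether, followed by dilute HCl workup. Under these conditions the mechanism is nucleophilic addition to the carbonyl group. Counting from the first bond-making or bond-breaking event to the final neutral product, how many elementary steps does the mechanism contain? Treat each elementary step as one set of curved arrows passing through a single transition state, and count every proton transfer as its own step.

Step 1: A lone pair / filled orbital on the carbanion-like carbon of CH3MgBr attacks the electrophilic carbonyl carbon; the π(C=O) electrons shift onto oxygen, producing a tetrahedral alkoxide intermediate.
Step 2: Protonation of the alkoxide by dilute HCl workup furnishes an alcohol.
Total: 2 elementary steps.

2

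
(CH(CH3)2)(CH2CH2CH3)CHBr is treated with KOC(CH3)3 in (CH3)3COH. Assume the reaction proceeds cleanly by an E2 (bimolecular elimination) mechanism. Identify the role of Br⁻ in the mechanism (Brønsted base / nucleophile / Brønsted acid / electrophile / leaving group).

leaving group

Step 1: Concerted anti-periplanar elimination: (CH3)3CO⁻ abstracts a β-H while Br⁻ leaves, and the C–H electrons become the new C=C π bond — all in a single transition state.
Br⁻ departs with both electrons of the breaking σ-bond — that is the definition of a leaving group.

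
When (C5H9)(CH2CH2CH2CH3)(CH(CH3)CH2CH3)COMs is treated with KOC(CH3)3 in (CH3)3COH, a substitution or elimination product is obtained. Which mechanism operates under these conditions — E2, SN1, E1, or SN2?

E2

Conditions: a strong/bulky base with a tertiary substrate bearing a β-hydrogen.
These conditions are the textbook signature of the E2 pathway.
A strong (often hindered) base removes a β-H in concert with loss of the leaving group — bimolecular elimination.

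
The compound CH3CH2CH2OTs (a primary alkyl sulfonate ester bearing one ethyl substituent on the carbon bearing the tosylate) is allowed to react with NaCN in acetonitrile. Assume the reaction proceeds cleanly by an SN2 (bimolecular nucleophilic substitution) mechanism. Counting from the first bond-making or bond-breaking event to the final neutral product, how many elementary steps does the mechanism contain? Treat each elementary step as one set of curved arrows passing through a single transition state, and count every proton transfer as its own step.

1

Step 1: Backside attack by CN⁻ on the carbon bearing the tosylate: the new C–C bond forms as the C–O bond breaks, with Walden inversion at carbon.
Total: 1 elementary step.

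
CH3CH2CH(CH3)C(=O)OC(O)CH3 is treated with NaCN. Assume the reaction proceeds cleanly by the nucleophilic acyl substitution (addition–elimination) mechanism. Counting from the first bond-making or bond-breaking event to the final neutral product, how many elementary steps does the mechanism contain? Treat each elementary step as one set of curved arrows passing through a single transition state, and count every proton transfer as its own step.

2

Step 1: Nucleophilic addition of CN⁻ to the acyl carbon breaks the π(C=O) bond and yields a tetrahedral, anionic intermediate.
Step 2: Collapse of the tetrahedral intermediate: the alkoxide oxygen pushes its lone pair back to re-form C=O while CH3CO2⁻ leaves.
Total: 2 elementary steps.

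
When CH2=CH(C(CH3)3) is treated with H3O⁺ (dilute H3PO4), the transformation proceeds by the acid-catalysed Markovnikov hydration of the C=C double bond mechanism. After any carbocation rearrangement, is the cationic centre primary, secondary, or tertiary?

Step 1: Electrophilic addition begins with the π(C=C) electrons forming a bond to the proton of H3O⁺. Following Markovnikov's rule, the resulting cation is secondary. H2O is released.
Step 2: Carbocation rearrangement: a 1,2-methyl shift from the adjacent tert-butyl carbon converts the initially-formed secondary cation into the more stable tertiary cation.
The cation rearranges from secondary to tertiary via a 1,2-methyl shift from the adjacent tert-butyl carbon; the tertiary cation is what reacts next.

tertiary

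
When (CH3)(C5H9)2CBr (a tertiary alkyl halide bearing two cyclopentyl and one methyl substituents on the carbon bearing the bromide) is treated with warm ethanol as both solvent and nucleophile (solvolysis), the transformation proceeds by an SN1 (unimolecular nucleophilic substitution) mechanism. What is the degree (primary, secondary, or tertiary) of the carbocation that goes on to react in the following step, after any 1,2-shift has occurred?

tertiary

Step 1: Ionisation: the C–Br σ-bond cleaves heterolytically; both bonding electrons depart with Br⁻, leaving a tertiary carbocation at the α-carbon.
No single 1,2-shift to an adjacent carbon would give a more-substituted cation, so no rearrangement occurs.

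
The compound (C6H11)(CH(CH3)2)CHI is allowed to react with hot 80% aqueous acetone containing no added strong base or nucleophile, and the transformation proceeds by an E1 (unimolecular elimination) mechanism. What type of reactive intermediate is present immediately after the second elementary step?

Step 1: The C–I bond breaks with both electrons going to the iodide; I⁻ leaves and a secondary carbocation remains.
Step 2: Carbocation rearrangement: a 1,2-hydride shift from the adjacent isopropyl carbon converts the initially-formed secondary cation into the more stable tertiary cation.
After step 2 the species present is a tertiary carbocation.

tertiary carbocation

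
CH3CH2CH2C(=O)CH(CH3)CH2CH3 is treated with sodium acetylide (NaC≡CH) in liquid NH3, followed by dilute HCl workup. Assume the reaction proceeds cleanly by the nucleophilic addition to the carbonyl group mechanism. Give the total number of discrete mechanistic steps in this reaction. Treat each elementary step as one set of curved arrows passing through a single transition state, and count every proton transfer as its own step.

2

Step 1: A lone pair / filled orbital on HC≡C⁻ attacks the electrophilic carbonyl carbon; the π(C=O) electrons shift onto oxygen, producing a tetrahedral alkoxide intermediate.
Step 2: Protonation of the alkoxide by dilute HCl workup furnishes a propargyl alcohol.
Total: 2 elementary steps.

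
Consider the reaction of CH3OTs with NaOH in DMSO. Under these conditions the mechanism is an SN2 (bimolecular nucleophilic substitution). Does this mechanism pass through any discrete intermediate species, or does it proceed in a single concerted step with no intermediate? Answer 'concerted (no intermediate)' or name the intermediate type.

concerted (no intermediate)

Backside attack by OH⁻ on the carbon bearing the tosylate: the new C–O bond forms as the C–O bond breaks, with Walden inversion at carbon.
All bond changes occur in one transition state; no discrete intermediate is formed.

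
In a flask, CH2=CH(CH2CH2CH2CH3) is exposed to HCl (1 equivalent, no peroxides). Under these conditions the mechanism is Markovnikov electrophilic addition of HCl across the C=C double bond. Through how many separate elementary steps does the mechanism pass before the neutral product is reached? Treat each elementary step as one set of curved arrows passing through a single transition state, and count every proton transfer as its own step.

Step 1: The π electrons of the C=C bond attack a proton of HCl; Markovnikov addition places the new C–H on the less-substituted alkene carbon, so the positive charge ends up on the more-substituted carbon — a secondary carbocation. The H–Cl bond breaks heterolytically, releasing Cl⁻.
(No 1,2-shift: no single shift to an adjacent carbon would give a more stable cation.)
Step 2: Cl⁻ captures the cation: a lone pair on Cl⁻ fills the empty p orbital, producing the alkyl halide product.
Total: 2 elementary steps.

2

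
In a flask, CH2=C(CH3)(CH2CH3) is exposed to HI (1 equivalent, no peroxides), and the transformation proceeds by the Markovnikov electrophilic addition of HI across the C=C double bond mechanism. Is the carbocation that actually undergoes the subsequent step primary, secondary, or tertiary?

Step 1: Electrophilic addition begins with the π(C=C) electrons forming a bond to the proton of HI. Following Markovnikov's rule, the resulting cation is tertiary. The H–I bond breaks heterolytically, releasing I⁻.
No single 1,2-shift to an adjacent carbon would give a more-substituted cation, so no rearrangement occurs.

tertiary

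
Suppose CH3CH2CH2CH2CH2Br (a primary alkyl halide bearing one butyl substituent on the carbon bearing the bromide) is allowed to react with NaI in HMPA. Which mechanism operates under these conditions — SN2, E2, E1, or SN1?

SN2

Conditions: a primary substrate with a strong nucleophile in the polar aprotic solvent HMPA.
These conditions are the textbook signature of the SN2 pathway.
An unhindered substrate with a strong nucleophile in a polar aprotic solvent favours one-step backside displacement.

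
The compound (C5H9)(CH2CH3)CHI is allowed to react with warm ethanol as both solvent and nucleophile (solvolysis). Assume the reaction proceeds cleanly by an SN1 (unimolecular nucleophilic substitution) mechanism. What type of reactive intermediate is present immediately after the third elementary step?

oxonium ion

Step 1: The C–I bond breaks with both electrons going to the iodide; I⁻ leaves and a secondary carbocation remains.
Step 2: A 1,2-hydride shift from the adjacent cyclopentyl carbon moves the positive charge from the secondary centre to an adjacent carbon, generating a more stable tertiary carbocation.
Step 3: CH3CH2OH donates an oxygen lone pair into the empty p orbital of the cation, giving a protonated ether (an oxonium ion).
After step 3 the species present is an oxonium ion.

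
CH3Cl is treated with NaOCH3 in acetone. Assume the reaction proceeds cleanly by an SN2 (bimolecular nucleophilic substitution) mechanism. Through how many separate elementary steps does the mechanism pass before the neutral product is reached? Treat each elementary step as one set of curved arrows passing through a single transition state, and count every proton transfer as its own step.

1

Step 1: CH3O⁻ attacks the back face of the α-carbon while Cl⁻ departs with the C–Cl bonding pair — a single concerted displacement through a pentacoordinate transition state.
Total: 1 elementary step.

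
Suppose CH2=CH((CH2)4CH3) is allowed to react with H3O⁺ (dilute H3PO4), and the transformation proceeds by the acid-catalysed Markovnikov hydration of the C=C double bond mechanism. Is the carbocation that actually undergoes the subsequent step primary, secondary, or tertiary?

Step 1: The π electrons of the C=C bond attack a proton of H3O⁺; Markovnikov addition places the new C–H on the less-substituted alkene carbon, so the positive charge ends up on the more-substituted carbon — a secondary carbocation. H2O is released.
No single 1,2-shift to an adjacent carbon would give a more-substituted cation, so no rearrangement occurs.

secondary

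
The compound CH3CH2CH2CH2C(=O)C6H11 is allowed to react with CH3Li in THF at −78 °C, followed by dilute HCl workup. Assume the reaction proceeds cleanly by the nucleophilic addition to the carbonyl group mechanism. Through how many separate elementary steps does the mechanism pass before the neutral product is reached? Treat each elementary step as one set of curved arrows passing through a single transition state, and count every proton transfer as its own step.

Step 1: the carbanion-like carbon of CH3Li attacks the sp² carbonyl carbon; the C=O π bond breaks and the electrons end up as a lone pair on the alkoxide oxygen of the tetrahedral intermediate.
Step 2: Protonation of the alkoxide by dilute HCl workup furnishes an alcohol.
Total: 2 elementary steps.

2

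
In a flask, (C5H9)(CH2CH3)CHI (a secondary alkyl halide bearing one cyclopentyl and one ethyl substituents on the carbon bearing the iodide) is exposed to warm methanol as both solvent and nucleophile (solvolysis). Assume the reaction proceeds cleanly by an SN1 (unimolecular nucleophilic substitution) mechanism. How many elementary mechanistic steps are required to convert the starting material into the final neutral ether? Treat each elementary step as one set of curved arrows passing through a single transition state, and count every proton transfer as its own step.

4

Step 1: Unassisted departure of I⁻ (taking the C–I bonding pair) generates a secondary carbocation.
Step 2: Carbocation rearrangement: a 1,2-hydride shift from the adjacent cyclopentyl carbon converts the initially-formed secondary cation into the more stable tertiary cation.
Step 3: Nucleophilic capture: the oxygen of CH3OH bonds to the cationic carbon, producing an oxonium-ion intermediate.
Step 4: A second solvent molecule removes the proton on oxygen, giving the neutral ether product.
Total: 4 elementary steps.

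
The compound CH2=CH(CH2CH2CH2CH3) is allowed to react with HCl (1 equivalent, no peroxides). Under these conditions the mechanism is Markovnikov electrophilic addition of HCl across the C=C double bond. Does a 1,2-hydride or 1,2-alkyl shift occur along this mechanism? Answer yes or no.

no

The first-formed carbocation is secondary.
No single 1,2-shift to an adjacent carbon would produce a more-substituted cation than the one already present, so no rearrangement occurs.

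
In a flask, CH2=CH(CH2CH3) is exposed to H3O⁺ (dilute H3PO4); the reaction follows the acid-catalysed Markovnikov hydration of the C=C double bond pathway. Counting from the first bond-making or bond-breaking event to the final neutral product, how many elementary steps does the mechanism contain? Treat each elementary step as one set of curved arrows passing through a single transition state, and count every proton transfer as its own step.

Step 1: The π electrons of the C=C bond attack a proton of H3O⁺; Markovnikov addition places the new C–H on the less-substituted alkene carbon, so the positive charge ends up on the more-substituted carbon — a secondary carbocation. H2O is released.
(No 1,2-shift: no single shift to an adjacent carbon would give a more stable cation.)
Step 2: A lone pair on the oxygen of H2O attacks the carbocation, forming a C–O bond and an oxonium ion (a protonated alcohol).
Step 3: Proton transfer from the O–H of the oxonium ion to H2O completes the catalytic cycle and yields the alcohol.
Total: 3 elementary steps.

3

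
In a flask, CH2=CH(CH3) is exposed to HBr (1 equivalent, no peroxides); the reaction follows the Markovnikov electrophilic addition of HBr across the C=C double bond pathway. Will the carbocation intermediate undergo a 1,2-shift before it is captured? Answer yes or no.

The first-formed carbocation is secondary.
No single 1,2-shift to an adjacent carbon would produce a more-substituted cation than the one already present, so no rearrangement occurs.

no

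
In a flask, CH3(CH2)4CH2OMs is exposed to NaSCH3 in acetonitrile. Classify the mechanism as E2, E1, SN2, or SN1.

SN2

Conditions: a primary substrate with a strong nucleophile in the polar aprotic solvent acetonitrile.
These conditions are the textbook signature of the SN2 pathway.
An unhindered substrate with a strong nucleophile in a polar aprotic solvent favours one-step backside displacement.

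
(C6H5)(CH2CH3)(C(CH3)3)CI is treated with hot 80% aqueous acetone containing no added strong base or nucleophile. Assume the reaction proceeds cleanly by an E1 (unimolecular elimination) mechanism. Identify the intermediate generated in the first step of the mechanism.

tertiary carbocation

Step 1: The C–I bond breaks with both electrons going to the iodide; I⁻ leaves and a tertiary carbocation remains.
After step 1 the species present is a tertiary carbocation.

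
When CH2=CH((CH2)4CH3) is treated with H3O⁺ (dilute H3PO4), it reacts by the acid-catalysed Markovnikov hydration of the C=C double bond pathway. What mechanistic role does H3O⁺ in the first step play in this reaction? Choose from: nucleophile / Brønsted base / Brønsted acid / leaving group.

Step 1: The π electrons of the C=C bond attack a proton of H3O⁺; Markovnikov addition places the new C–H on the less-substituted alkene carbon, so the positive charge ends up on the more-substituted carbon — a secondary carbocation. H2O is released.
H3O⁺ in the first step donates a proton in a proton-transfer step — a Brønsted acid.

Brønsted acid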